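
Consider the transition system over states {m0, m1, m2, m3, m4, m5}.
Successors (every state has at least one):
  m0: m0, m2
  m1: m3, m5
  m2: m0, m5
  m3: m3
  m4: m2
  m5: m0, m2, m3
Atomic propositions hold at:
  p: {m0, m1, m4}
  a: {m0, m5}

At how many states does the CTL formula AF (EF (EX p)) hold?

5

Sat(EX p) = {s : some successor in {m0, m1, m4}} = {m0, m2, m5}
EF (EX p): least fixpoint, start Z0 = {m0, m2, m5}, add states with some successor in Z. Z1 = {m0, m1, m2, m4, m5}; fixed.
Sat(EF (EX p)) = {m0, m1, m2, m4, m5}
AF (EF (EX p)): least fixpoint, start Z0 = {m0, m1, m2, m4, m5}, add states with every successor in Z. Already a fixed point.
Sat(AF (EF (EX p))) = {m0, m1, m2, m4, m5}
|Sat(AF (EF (EX p)))| = |{m0, m1, m2, m4, m5}| = 5.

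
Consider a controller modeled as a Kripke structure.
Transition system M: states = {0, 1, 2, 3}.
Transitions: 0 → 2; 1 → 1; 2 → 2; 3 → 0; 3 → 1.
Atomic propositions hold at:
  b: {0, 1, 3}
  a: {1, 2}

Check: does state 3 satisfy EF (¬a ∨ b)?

Sat(¬a) = {0, 3}
Sat(¬a ∨ b) = {0, 1, 3}
EF (¬a ∨ b): least fixpoint, start Z0 = {0, 1, 3}, add states with some successor in Z. Already a fixed point.
Sat(EF (¬a ∨ b)) = {0, 1, 3}
3 ∈ Sat(EF (¬a ∨ b)) = {0, 1, 3}, so the formula holds at 3.

Yes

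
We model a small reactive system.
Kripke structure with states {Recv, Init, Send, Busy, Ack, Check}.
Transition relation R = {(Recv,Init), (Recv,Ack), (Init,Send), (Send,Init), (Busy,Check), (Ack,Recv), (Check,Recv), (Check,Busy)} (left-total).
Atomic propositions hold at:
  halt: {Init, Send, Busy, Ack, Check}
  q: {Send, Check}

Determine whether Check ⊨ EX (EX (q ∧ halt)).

Yes

Sat(q ∧ halt) = {Send, Check}
Sat(EX (q ∧ halt)) = {s : some successor in {Send, Check}} = {Init, Busy}
Sat(EX (EX (q ∧ halt))) = {s : some successor in {Init, Busy}} = {Recv, Send, Check}
Check ∈ Sat(EX (EX (q ∧ halt))) = {Recv, Send, Check}, so the formula holds at Check.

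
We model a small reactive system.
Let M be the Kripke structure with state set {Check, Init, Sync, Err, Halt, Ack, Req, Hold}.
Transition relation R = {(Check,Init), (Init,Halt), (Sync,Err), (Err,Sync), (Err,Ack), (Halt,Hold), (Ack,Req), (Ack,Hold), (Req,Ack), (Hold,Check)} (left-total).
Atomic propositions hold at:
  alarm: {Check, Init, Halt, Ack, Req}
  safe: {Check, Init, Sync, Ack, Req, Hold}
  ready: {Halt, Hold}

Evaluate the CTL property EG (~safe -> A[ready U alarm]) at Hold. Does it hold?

Sat(~safe) = {Err, Halt}
A[ready U alarm]: least fixpoint, start Z0 = Sat(alarm) = {Check, Init, Halt, Ack, Req}, add states in Sat(ready) with every successor in Z. Z1 = {Check, Init, Halt, Ack, Req, Hold}; fixed.
Sat(A[ready U alarm]) = {Check, Init, Halt, Ack, Req, Hold}
Sat(~safe -> A[ready U alarm]) = {Check, Init, Sync, Halt, Ack, Req, Hold}
EG (~safe -> A[ready U alarm]): greatest fixpoint, start Z0 = {Check, Init, Sync, Halt, Ack, Req, Hold}, keep only states in Sat with some successor in Z. Z1 = {Check, Init, Halt, Ack, Req, Hold}; fixed.
Sat(EG (~safe -> A[ready U alarm])) = {Check, Init, Halt, Ack, Req, Hold}
Hold ∈ Sat(EG (~safe -> A[ready U alarm])) = {Check, Init, Halt, Ack, Req, Hold}, so the formula holds at Hold.

Yes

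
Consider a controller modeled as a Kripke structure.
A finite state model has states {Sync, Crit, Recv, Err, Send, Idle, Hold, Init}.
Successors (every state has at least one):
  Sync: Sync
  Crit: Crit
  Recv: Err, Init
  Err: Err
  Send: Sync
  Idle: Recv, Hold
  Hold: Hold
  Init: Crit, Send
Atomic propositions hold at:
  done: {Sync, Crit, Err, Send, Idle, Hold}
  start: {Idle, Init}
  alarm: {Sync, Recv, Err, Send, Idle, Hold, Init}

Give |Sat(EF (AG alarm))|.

AG alarm: greatest fixpoint, start Z0 = {Sync, Recv, Err, Send, Idle, Hold, Init}, keep only states in Sat with every successor in Z. Z1 = {Sync, Recv, Err, Send, Idle, Hold}; Z2 = {Sync, Err, Send, Idle, Hold}; Z3 = {Sync, Err, Send, Hold}; fixed.
Sat(AG alarm) = {Sync, Err, Send, Hold}
EF (AG alarm): least fixpoint, start Z0 = {Sync, Err, Send, Hold}, add states with some successor in Z. Z1 = {Sync, Recv, Err, Send, Idle, Hold, Init}; fixed.
Sat(EF (AG alarm)) = {Sync, Recv, Err, Send, Idle, Hold, Init}
|Sat(EF (AG alarm))| = |{Sync, Recv, Err, Send, Idle, Hold, Init}| = 7.

7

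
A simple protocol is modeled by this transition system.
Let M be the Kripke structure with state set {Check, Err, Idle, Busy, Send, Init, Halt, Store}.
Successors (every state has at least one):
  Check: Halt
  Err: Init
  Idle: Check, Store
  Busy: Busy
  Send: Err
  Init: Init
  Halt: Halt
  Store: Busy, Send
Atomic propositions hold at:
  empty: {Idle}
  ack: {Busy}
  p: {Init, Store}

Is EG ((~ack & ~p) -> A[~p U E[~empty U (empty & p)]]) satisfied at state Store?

Sat(~ack) = {Check, Err, Idle, Send, Init, Halt, Store}
Sat(~p) = {Check, Err, Idle, Busy, Send, Halt}
Sat(~ack & ~p) = {Check, Err, Idle, Send, Halt}
Sat(~empty) = {Check, Err, Busy, Send, Init, Halt, Store}
Sat(empty & p) = ∅
E[~empty U (empty & p)]: least fixpoint, start Z0 = Sat((empty & p)) = ∅, add states in Sat(~empty) with some successor in Z. Already a fixed point.
Sat(E[~empty U (empty & p)]) = ∅
A[~p U E[~empty U (empty & p)]]: least fixpoint, start Z0 = Sat(E[~empty U (empty & p)]) = ∅, add states in Sat(~p) with every successor in Z. Already a fixed point.
Sat(A[~p U E[~empty U (empty & p)]]) = ∅
Sat((~ack & ~p) -> A[~p U E[~empty U (empty & p)]]) = {Busy, Init, Store}
EG ((~ack & ~p) -> A[~p U E[~empty U (empty & p)]]): greatest fixpoint, start Z0 = {Busy, Init, Store}, keep only states in Sat with some successor in Z. Already a fixed point.
Sat(EG ((~ack & ~p) -> A[~p U E[~empty U (empty & p)]])) = {Busy, Init, Store}
Store ∈ Sat(EG ((~ack & ~p) -> A[~p U E[~empty U (empty & p)]])) = {Busy, Init, Store}, so the formula holds at Store.

Yes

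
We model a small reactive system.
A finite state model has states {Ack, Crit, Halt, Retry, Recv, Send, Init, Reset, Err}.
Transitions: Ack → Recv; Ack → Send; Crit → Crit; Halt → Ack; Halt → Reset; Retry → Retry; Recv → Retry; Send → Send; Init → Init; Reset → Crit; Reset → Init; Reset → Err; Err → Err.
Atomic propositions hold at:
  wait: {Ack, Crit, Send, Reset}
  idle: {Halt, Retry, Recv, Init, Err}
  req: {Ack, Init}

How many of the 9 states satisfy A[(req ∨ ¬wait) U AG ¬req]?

6

Sat(¬wait) = {Halt, Retry, Recv, Init, Err}
Sat(req ∨ ¬wait) = {Ack, Halt, Retry, Recv, Init, Err}
Sat(¬req) = {Crit, Halt, Retry, Recv, Send, Reset, Err}
AG ¬req: greatest fixpoint, start Z0 = {Crit, Halt, Retry, Recv, Send, Reset, Err}, keep only states in Sat with every successor in Z. Z1 = {Crit, Retry, Recv, Send, Err}; fixed.
Sat(AG ¬req) = {Crit, Retry, Recv, Send, Err}
A[(req ∨ ¬wait) U AG ¬req]: least fixpoint, start Z0 = Sat(AG ¬req) = {Crit, Retry, Recv, Send, Err}, add states in Sat(req ∨ ¬wait) with every successor in Z. Z1 = {Ack, Crit, Retry, Recv, Send, Err}; fixed.
Sat(A[(req ∨ ¬wait) U AG ¬req]) = {Ack, Crit, Retry, Recv, Send, Err}
|Sat(A[(req ∨ ¬wait) U AG ¬req])| = |{Ack, Crit, Retry, Recv, Send, Err}| = 6.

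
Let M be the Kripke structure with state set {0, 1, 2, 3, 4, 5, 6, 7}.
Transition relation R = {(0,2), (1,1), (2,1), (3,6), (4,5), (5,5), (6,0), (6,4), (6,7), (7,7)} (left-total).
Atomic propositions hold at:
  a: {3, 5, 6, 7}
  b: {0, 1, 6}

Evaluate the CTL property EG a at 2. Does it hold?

No

EG a: greatest fixpoint, start Z0 = {3, 5, 6, 7}, keep only states in Sat with some successor in Z. Already a fixed point.
Sat(EG a) = {3, 5, 6, 7}
2 ∉ Sat(EG a) = {3, 5, 6, 7}, so the formula does not hold at 2.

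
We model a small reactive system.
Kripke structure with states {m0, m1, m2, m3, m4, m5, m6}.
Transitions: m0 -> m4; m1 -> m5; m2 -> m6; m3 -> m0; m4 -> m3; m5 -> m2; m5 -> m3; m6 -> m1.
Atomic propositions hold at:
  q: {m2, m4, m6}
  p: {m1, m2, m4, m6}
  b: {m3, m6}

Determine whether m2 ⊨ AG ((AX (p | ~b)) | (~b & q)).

Sat(~b) = {m0, m1, m2, m4, m5}
Sat(p | ~b) = {m0, m1, m2, m4, m5, m6}
Sat(AX (p | ~b)) = {s : every successor in {m0, m1, m2, m4, m5, m6}} = {m0, m1, m2, m3, m6}
Sat(~b & q) = {m2, m4}
Sat((AX (p | ~b)) | (~b & q)) = {m0, m1, m2, m3, m4, m6}
AG ((AX (p | ~b)) | (~b & q)): greatest fixpoint, start Z0 = {m0, m1, m2, m3, m4, m6}, keep only states in Sat with every successor in Z. Z1 = {m0, m2, m3, m4, m6}; Z2 = {m0, m2, m3, m4}; Z3 = {m0, m3, m4}; fixed.
Sat(AG ((AX (p | ~b)) | (~b & q))) = {m0, m3, m4}
m2 ∉ Sat(AG ((AX (p | ~b)) | (~b & q))) = {m0, m3, m4}, so the formula does not hold at m2.

No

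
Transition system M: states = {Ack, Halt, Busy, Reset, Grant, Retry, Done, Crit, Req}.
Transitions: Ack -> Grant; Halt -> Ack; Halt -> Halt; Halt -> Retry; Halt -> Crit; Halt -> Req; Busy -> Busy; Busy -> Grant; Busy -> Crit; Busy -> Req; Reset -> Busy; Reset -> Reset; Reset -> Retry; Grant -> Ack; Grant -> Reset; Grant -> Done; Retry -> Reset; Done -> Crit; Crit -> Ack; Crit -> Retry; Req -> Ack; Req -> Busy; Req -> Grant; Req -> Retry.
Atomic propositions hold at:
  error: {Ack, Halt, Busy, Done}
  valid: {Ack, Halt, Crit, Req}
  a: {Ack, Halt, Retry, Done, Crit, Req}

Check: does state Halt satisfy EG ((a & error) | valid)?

Yes

Sat(a & error) = {Ack, Halt, Done}
Sat((a & error) | valid) = {Ack, Halt, Done, Crit, Req}
EG ((a & error) | valid): greatest fixpoint, start Z0 = {Ack, Halt, Done, Crit, Req}, keep only states in Sat with some successor in Z. Z1 = {Halt, Done, Crit, Req}; Z2 = {Halt, Done}; Z3 = {Halt}; fixed.
Sat(EG ((a & error) | valid)) = {Halt}
Halt ∈ Sat(EG ((a & error) | valid)) = {Halt}, so the formula holds at Halt.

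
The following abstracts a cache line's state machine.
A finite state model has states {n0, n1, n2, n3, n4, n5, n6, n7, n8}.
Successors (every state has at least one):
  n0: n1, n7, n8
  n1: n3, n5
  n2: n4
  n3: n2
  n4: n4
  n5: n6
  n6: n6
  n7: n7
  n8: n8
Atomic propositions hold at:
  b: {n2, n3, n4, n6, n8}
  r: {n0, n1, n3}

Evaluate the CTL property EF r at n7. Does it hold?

No

EF r: least fixpoint, start Z0 = {n0, n1, n3}, add states with some successor in Z. Already a fixed point.
Sat(EF r) = {n0, n1, n3}
n7 ∉ Sat(EF r) = {n0, n1, n3}, so the formula does not hold at n7.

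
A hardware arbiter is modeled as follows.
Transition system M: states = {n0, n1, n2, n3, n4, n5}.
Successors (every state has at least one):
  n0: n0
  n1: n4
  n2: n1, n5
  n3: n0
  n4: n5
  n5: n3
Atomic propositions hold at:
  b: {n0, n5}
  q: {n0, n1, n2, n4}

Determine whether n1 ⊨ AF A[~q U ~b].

Yes

Sat(~q) = {n3, n5}
Sat(~b) = {n1, n2, n3, n4}
A[~q U ~b]: least fixpoint, start Z0 = Sat(~b) = {n1, n2, n3, n4}, add states in Sat(~q) with every successor in Z. Z1 = {n1, n2, n3, n4, n5}; fixed.
Sat(A[~q U ~b]) = {n1, n2, n3, n4, n5}
AF A[~q U ~b]: least fixpoint, start Z0 = {n1, n2, n3, n4, n5}, add states with every successor in Z. Already a fixed point.
Sat(AF A[~q U ~b]) = {n1, n2, n3, n4, n5}
n1 ∈ Sat(AF A[~q U ~b]) = {n1, n2, n3, n4, n5}, so the formula holds at n1.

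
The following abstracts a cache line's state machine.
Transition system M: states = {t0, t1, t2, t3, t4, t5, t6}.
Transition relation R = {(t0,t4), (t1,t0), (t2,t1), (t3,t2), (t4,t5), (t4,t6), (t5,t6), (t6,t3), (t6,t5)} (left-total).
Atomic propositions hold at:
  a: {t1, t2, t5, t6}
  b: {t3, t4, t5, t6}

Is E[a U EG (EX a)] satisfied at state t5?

Yes

Sat(EX a) = {s : some successor in {t1, t2, t5, t6}} = {t2, t3, t4, t5, t6}
EG (EX a): greatest fixpoint, start Z0 = {t2, t3, t4, t5, t6}, keep only states in Sat with some successor in Z. Z1 = {t3, t4, t5, t6}; Z2 = {t4, t5, t6}; fixed.
Sat(EG (EX a)) = {t4, t5, t6}
E[a U EG (EX a)]: least fixpoint, start Z0 = Sat(EG (EX a)) = {t4, t5, t6}, add states in Sat(a) with some successor in Z. Already a fixed point.
Sat(E[a U EG (EX a)]) = {t4, t5, t6}
t5 ∈ Sat(E[a U EG (EX a)]) = {t4, t5, t6}, so the formula holds at t5.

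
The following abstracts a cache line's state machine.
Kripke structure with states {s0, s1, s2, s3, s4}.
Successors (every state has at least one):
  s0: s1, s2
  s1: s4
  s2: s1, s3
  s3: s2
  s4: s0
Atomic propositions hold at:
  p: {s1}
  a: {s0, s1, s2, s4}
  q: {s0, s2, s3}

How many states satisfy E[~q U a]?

Sat(~q) = {s1, s4}
E[~q U a]: least fixpoint, start Z0 = Sat(a) = {s0, s1, s2, s4}, add states in Sat(~q) with some successor in Z. Already a fixed point.
Sat(E[~q U a]) = {s0, s1, s2, s4}
|Sat(E[~q U a])| = |{s0, s1, s2, s4}| = 4.

4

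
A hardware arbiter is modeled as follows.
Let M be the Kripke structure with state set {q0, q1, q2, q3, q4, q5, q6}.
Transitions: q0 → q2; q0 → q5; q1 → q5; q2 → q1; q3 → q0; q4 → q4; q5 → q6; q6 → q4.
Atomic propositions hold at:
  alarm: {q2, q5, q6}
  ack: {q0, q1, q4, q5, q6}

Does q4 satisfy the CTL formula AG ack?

Yes

AG ack: greatest fixpoint, start Z0 = {q0, q1, q4, q5, q6}, keep only states in Sat with every successor in Z. Z1 = {q1, q4, q5, q6}; fixed.
Sat(AG ack) = {q1, q4, q5, q6}
q4 ∈ Sat(AG ack) = {q1, q4, q5, q6}, so the formula holds at q4.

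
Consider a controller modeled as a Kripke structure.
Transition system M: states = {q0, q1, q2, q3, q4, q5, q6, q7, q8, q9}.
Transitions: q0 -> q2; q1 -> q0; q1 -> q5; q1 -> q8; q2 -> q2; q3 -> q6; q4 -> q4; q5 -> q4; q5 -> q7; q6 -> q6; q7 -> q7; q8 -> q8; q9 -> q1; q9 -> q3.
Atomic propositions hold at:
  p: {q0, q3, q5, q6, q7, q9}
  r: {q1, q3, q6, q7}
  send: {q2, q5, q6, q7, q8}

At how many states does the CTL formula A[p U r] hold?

5

A[p U r]: least fixpoint, start Z0 = Sat(r) = {q1, q3, q6, q7}, add states in Sat(p) with every successor in Z. Z1 = {q1, q3, q6, q7, q9}; fixed.
Sat(A[p U r]) = {q1, q3, q6, q7, q9}
|Sat(A[p U r])| = |{q1, q3, q6, q7, q9}| = 5.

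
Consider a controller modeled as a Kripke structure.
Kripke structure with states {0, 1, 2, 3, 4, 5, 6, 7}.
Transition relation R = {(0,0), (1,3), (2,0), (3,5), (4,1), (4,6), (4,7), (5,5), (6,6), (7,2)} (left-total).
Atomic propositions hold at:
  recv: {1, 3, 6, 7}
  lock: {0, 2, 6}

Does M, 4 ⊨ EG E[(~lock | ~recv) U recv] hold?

Sat(~lock) = {1, 3, 4, 5, 7}
Sat(~recv) = {0, 2, 4, 5}
Sat(~lock | ~recv) = {0, 1, 2, 3, 4, 5, 7}
E[(~lock | ~recv) U recv]: least fixpoint, start Z0 = Sat(recv) = {1, 3, 6, 7}, add states in Sat(~lock | ~recv) with some successor in Z. Z1 = {1, 3, 4, 6, 7}; fixed.
Sat(E[(~lock | ~recv) U recv]) = {1, 3, 4, 6, 7}
EG E[(~lock | ~recv) U recv]: greatest fixpoint, start Z0 = {1, 3, 4, 6, 7}, keep only states in Sat with some successor in Z. Z1 = {1, 4, 6}; Z2 = {4, 6}; fixed.
Sat(EG E[(~lock | ~recv) U recv]) = {4, 6}
4 ∈ Sat(EG E[(~lock | ~recv) U recv]) = {4, 6}, so the formula holds at 4.

Yes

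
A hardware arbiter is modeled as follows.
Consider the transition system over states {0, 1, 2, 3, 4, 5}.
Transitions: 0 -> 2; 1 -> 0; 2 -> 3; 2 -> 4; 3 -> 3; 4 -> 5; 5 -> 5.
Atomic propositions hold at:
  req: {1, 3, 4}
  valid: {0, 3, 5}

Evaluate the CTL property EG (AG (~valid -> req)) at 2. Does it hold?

Sat(~valid) = {1, 2, 4}
Sat(~valid -> req) = {0, 1, 3, 4, 5}
AG (~valid -> req): greatest fixpoint, start Z0 = {0, 1, 3, 4, 5}, keep only states in Sat with every successor in Z. Z1 = {1, 3, 4, 5}; Z2 = {3, 4, 5}; fixed.
Sat(AG (~valid -> req)) = {3, 4, 5}
EG (AG (~valid -> req)): greatest fixpoint, start Z0 = {3, 4, 5}, keep only states in Sat with some successor in Z. Already a fixed point.
Sat(EG (AG (~valid -> req))) = {3, 4, 5}
2 ∉ Sat(EG (AG (~valid -> req))) = {3, 4, 5}, so the formula does not hold at 2.

No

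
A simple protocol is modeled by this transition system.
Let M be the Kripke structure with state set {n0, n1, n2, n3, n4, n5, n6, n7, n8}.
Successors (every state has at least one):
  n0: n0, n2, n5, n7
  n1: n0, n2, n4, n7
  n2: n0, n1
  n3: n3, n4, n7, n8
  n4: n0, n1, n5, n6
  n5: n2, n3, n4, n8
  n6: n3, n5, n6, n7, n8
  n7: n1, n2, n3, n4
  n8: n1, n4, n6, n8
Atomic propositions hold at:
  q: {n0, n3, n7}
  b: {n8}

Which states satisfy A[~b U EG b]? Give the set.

{n8}

Sat(~b) = {n0, n1, n2, n3, n4, n5, n6, n7}
EG b: greatest fixpoint, start Z0 = {n8}, keep only states in Sat with some successor in Z. Already a fixed point.
Sat(EG b) = {n8}
A[~b U EG b]: least fixpoint, start Z0 = Sat(EG b) = {n8}, add states in Sat(~b) with every successor in Z. Already a fixed point.
Sat(A[~b U EG b]) = {n8}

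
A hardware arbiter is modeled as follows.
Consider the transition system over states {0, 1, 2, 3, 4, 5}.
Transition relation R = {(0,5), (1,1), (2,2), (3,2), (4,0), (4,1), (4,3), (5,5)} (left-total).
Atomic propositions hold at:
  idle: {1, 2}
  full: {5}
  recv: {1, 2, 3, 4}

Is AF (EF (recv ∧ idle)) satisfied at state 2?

Sat(recv ∧ idle) = {1, 2}
EF (recv ∧ idle): least fixpoint, start Z0 = {1, 2}, add states with some successor in Z. Z1 = {1, 2, 3, 4}; fixed.
Sat(EF (recv ∧ idle)) = {1, 2, 3, 4}
AF (EF (recv ∧ idle)): least fixpoint, start Z0 = {1, 2, 3, 4}, add states with every successor in Z. Already a fixed point.
Sat(AF (EF (recv ∧ idle))) = {1, 2, 3, 4}
2 ∈ Sat(AF (EF (recv ∧ idle))) = {1, 2, 3, 4}, so the formula holds at 2.

Yes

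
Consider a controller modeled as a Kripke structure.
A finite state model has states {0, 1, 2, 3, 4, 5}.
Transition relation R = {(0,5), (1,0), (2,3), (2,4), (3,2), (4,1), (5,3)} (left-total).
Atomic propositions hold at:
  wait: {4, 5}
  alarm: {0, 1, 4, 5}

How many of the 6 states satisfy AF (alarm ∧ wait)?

Sat(alarm ∧ wait) = {4, 5}
AF (alarm ∧ wait): least fixpoint, start Z0 = {4, 5}, add states with every successor in Z. Z1 = {0, 4, 5}; Z2 = {0, 1, 4, 5}; fixed.
Sat(AF (alarm ∧ wait)) = {0, 1, 4, 5}
|Sat(AF (alarm ∧ wait))| = |{0, 1, 4, 5}| = 4.

4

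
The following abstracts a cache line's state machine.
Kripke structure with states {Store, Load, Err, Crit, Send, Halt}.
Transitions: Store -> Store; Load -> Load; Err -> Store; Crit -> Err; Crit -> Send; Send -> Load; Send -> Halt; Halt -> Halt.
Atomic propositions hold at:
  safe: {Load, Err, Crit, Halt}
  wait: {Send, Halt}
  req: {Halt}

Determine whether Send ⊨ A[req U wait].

Yes

A[req U wait]: least fixpoint, start Z0 = Sat(wait) = {Send, Halt}, add states in Sat(req) with every successor in Z. Already a fixed point.
Sat(A[req U wait]) = {Send, Halt}
Send ∈ Sat(A[req U wait]) = {Send, Halt}, so the formula holds at Send.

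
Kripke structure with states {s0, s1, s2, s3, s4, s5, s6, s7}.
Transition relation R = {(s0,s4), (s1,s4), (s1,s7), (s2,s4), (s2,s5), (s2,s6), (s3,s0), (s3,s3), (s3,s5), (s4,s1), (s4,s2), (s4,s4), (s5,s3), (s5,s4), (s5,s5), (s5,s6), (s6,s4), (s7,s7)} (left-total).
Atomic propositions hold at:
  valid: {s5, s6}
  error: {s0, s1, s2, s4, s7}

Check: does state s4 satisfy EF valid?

Yes

EF valid: least fixpoint, start Z0 = {s5, s6}, add states with some successor in Z. Z1 = {s2, s3, s5, s6}; Z2 = {s2, s3, s4, s5, s6}; Z3 = {s0, s1, s2, s3, s4, s5, s6}; fixed.
Sat(EF valid) = {s0, s1, s2, s3, s4, s5, s6}
s4 ∈ Sat(EF valid) = {s0, s1, s2, s3, s4, s5, s6}, so the formula holds at s4.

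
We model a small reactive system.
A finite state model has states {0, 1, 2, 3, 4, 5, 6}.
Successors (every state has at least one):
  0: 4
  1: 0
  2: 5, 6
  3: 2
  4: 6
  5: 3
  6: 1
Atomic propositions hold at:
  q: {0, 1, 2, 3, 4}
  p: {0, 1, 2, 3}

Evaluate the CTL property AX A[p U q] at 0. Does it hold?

Yes

A[p U q]: least fixpoint, start Z0 = Sat(q) = {0, 1, 2, 3, 4}, add states in Sat(p) with every successor in Z. Already a fixed point.
Sat(A[p U q]) = {0, 1, 2, 3, 4}
Sat(AX A[p U q]) = {s : every successor in {0, 1, 2, 3, 4}} = {0, 1, 3, 5, 6}
0 ∈ Sat(AX A[p U q]) = {0, 1, 3, 5, 6}, so the formula holds at 0.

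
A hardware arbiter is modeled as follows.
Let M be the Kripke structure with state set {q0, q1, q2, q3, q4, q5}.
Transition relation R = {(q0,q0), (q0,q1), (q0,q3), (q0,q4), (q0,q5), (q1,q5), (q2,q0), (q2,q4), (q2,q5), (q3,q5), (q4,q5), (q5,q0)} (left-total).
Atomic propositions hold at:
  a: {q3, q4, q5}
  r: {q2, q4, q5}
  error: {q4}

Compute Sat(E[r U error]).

E[r U error]: least fixpoint, start Z0 = Sat(error) = {q4}, add states in Sat(r) with some successor in Z. Z1 = {q2, q4}; fixed.
Sat(E[r U error]) = {q2, q4}

{q2, q4}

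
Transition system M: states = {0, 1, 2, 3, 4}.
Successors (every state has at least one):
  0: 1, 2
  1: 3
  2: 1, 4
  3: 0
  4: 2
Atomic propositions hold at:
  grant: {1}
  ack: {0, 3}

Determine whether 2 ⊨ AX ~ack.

Yes

Sat(~ack) = {1, 2, 4}
Sat(AX ~ack) = {s : every successor in {1, 2, 4}} = {0, 2, 4}
2 ∈ Sat(AX ~ack) = {0, 2, 4}, so the formula holds at 2.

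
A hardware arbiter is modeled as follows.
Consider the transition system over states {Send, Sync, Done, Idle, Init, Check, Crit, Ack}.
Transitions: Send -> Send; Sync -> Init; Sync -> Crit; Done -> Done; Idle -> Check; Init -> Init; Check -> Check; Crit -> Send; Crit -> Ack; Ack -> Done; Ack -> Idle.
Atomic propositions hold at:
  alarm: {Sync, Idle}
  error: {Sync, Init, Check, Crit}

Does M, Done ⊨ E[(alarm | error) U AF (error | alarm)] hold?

No

Sat(alarm | error) = {Sync, Idle, Init, Check, Crit}
Sat(error | alarm) = {Sync, Idle, Init, Check, Crit}
AF (error | alarm): least fixpoint, start Z0 = {Sync, Idle, Init, Check, Crit}, add states with every successor in Z. Already a fixed point.
Sat(AF (error | alarm)) = {Sync, Idle, Init, Check, Crit}
E[(alarm | error) U AF (error | alarm)]: least fixpoint, start Z0 = Sat(AF (error | alarm)) = {Sync, Idle, Init, Check, Crit}, add states in Sat(alarm | error) with some successor in Z. Already a fixed point.
Sat(E[(alarm | error) U AF (error | alarm)]) = {Sync, Idle, Init, Check, Crit}
Done ∉ Sat(E[(alarm | error) U AF (error | alarm)]) = {Sync, Idle, Init, Check, Crit}, so the formula does not hold at Done.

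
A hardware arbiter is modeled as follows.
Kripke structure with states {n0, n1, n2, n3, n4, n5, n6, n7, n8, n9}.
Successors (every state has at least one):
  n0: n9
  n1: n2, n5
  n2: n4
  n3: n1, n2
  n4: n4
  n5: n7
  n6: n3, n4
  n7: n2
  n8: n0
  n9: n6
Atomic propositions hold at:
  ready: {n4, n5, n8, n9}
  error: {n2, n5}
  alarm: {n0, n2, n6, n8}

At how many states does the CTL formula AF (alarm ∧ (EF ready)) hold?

EF ready: least fixpoint, start Z0 = {n4, n5, n8, n9}, add states with some successor in Z. Z1 = {n0, n1, n2, n4, n5, n6, n8, n9}; Z2 = {n0, n1, n2, n3, n4, n5, n6, n7, n8, n9}; fixed.
Sat(EF ready) = {n0, n1, n2, n3, n4, n5, n6, n7, n8, n9}
Sat(alarm ∧ (EF ready)) = {n0, n2, n6, n8}
AF (alarm ∧ (EF ready)): least fixpoint, start Z0 = {n0, n2, n6, n8}, add states with every successor in Z. Z1 = {n0, n2, n6, n7, n8, n9}; Z2 = {n0, n2, n5, n6, n7, n8, n9}; Z3 = {n0, n1, n2, n5, n6, n7, n8, n9}; Z4 = {n0, n1, n2, n3, n5, n6, n7, n8, n9}; fixed.
Sat(AF (alarm ∧ (EF ready))) = {n0, n1, n2, n3, n5, n6, n7, n8, n9}
|Sat(AF (alarm ∧ (EF ready)))| = |{n0, n1, n2, n3, n5, n6, n7, n8, n9}| = 9.

9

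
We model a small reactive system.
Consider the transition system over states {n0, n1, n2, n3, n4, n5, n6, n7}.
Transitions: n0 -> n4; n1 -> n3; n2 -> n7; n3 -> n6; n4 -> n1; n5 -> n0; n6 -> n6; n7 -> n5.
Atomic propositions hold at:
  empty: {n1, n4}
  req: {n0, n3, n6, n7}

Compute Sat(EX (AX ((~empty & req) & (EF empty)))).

Sat(~empty) = {n0, n2, n3, n5, n6, n7}
Sat(~empty & req) = {n0, n3, n6, n7}
EF empty: least fixpoint, start Z0 = {n1, n4}, add states with some successor in Z. Z1 = {n0, n1, n4}; Z2 = {n0, n1, n4, n5}; Z3 = {n0, n1, n4, n5, n7}; Z4 = {n0, n1, n2, n4, n5, n7}; fixed.
Sat(EF empty) = {n0, n1, n2, n4, n5, n7}
Sat((~empty & req) & (EF empty)) = {n0, n7}
Sat(AX ((~empty & req) & (EF empty))) = {s : every successor in {n0, n7}} = {n2, n5}
Sat(EX (AX ((~empty & req) & (EF empty)))) = {s : some successor in {n2, n5}} = {n7}

{n7}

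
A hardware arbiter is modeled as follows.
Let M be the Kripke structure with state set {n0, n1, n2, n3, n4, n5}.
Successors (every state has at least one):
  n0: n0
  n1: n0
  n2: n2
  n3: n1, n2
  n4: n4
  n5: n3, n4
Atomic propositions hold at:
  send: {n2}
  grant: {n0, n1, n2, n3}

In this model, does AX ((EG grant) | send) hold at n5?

No

EG grant: greatest fixpoint, start Z0 = {n0, n1, n2, n3}, keep only states in Sat with some successor in Z. Already a fixed point.
Sat(EG grant) = {n0, n1, n2, n3}
Sat((EG grant) | send) = {n0, n1, n2, n3}
Sat(AX ((EG grant) | send)) = {s : every successor in {n0, n1, n2, n3}} = {n0, n1, n2, n3}
n5 ∉ Sat(AX ((EG grant) | send)) = {n0, n1, n2, n3}, so the formula does not hold at n5.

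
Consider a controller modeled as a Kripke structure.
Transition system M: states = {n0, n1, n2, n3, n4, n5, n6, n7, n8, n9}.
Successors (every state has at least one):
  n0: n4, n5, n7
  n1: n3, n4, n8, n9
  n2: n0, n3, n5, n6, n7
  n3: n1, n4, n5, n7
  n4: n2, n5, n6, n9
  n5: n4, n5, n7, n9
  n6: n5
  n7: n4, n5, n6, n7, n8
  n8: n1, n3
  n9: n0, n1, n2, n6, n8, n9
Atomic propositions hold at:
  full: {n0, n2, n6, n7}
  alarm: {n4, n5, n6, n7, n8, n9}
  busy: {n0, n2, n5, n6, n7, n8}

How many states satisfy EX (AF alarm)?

9

AF alarm: least fixpoint, start Z0 = {n4, n5, n6, n7, n8, n9}, add states with every successor in Z. Z1 = {n0, n4, n5, n6, n7, n8, n9}; fixed.
Sat(AF alarm) = {n0, n4, n5, n6, n7, n8, n9}
Sat(EX (AF alarm)) = {s : some successor in {n0, n4, n5, n6, n7, n8, n9}} = {n0, n1, n2, n3, n4, n5, n6, n7, n9}
|Sat(EX (AF alarm))| = |{n0, n1, n2, n3, n4, n5, n6, n7, n9}| = 9.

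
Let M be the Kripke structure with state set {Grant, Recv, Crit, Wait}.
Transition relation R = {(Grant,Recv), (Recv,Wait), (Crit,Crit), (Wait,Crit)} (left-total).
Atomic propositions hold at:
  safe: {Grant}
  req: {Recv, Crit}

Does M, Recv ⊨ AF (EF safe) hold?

EF safe: least fixpoint, start Z0 = {Grant}, add states with some successor in Z. Already a fixed point.
Sat(EF safe) = {Grant}
AF (EF safe): least fixpoint, start Z0 = {Grant}, add states with every successor in Z. Already a fixed point.
Sat(AF (EF safe)) = {Grant}
Recv ∉ Sat(AF (EF safe)) = {Grant}, so the formula does not hold at Recv.

No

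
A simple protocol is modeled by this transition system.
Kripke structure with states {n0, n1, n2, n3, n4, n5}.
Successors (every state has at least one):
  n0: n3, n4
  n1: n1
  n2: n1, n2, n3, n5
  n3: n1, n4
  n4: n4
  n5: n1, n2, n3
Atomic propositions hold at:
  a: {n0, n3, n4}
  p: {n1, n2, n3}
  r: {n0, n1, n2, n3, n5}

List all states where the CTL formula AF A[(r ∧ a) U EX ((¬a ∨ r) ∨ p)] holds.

{n0, n1, n2, n3, n5}

Sat(r ∧ a) = {n0, n3}
Sat(¬a) = {n1, n2, n5}
Sat(¬a ∨ r) = {n0, n1, n2, n3, n5}
Sat((¬a ∨ r) ∨ p) = {n0, n1, n2, n3, n5}
Sat(EX ((¬a ∨ r) ∨ p)) = {s : some successor in {n0, n1, n2, n3, n5}} = {n0, n1, n2, n3, n5}
A[(r ∧ a) U EX ((¬a ∨ r) ∨ p)]: least fixpoint, start Z0 = Sat(EX ((¬a ∨ r) ∨ p)) = {n0, n1, n2, n3, n5}, add states in Sat(r ∧ a) with every successor in Z. Already a fixed point.
Sat(A[(r ∧ a) U EX ((¬a ∨ r) ∨ p)]) = {n0, n1, n2, n3, n5}
AF A[(r ∧ a) U EX ((¬a ∨ r) ∨ p)]: least fixpoint, start Z0 = {n0, n1, n2, n3, n5}, add states with every successor in Z. Already a fixed point.
Sat(AF A[(r ∧ a) U EX ((¬a ∨ r) ∨ p)]) = {n0, n1, n2, n3, n5}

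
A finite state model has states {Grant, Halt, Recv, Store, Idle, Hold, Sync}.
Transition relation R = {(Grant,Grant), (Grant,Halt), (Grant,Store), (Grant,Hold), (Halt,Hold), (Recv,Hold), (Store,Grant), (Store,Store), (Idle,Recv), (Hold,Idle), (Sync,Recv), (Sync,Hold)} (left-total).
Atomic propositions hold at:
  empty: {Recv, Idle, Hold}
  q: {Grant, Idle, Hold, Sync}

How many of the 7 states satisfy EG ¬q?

Sat(¬q) = {Halt, Recv, Store}
EG ¬q: greatest fixpoint, start Z0 = {Halt, Recv, Store}, keep only states in Sat with some successor in Z. Z1 = {Store}; fixed.
Sat(EG ¬q) = {Store}
|Sat(EG ¬q)| = |{Store}| = 1.

1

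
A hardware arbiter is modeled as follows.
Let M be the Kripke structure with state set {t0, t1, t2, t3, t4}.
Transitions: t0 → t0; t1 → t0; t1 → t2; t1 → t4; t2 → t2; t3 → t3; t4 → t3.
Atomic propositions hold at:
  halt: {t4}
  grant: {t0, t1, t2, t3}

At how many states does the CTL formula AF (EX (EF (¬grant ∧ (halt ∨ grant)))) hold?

Sat(¬grant) = {t4}
Sat(halt ∨ grant) = {t0, t1, t2, t3, t4}
Sat(¬grant ∧ (halt ∨ grant)) = {t4}
EF (¬grant ∧ (halt ∨ grant)): least fixpoint, start Z0 = {t4}, add states with some successor in Z. Z1 = {t1, t4}; fixed.
Sat(EF (¬grant ∧ (halt ∨ grant))) = {t1, t4}
Sat(EX (EF (¬grant ∧ (halt ∨ grant)))) = {s : some successor in {t1, t4}} = {t1}
AF (EX (EF (¬grant ∧ (halt ∨ grant)))): least fixpoint, start Z0 = {t1}, add states with every successor in Z. Already a fixed point.
Sat(AF (EX (EF (¬grant ∧ (halt ∨ grant))))) = {t1}
|Sat(AF (EX (EF (¬grant ∧ (halt ∨ grant)))))| = |{t1}| = 1.

1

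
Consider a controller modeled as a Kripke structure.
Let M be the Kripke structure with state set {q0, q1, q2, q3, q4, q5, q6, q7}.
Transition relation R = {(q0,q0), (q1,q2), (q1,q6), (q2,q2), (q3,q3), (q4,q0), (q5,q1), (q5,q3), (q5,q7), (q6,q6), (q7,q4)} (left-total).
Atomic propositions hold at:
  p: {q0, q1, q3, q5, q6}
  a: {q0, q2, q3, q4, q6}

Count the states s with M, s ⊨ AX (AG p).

AG p: greatest fixpoint, start Z0 = {q0, q1, q3, q5, q6}, keep only states in Sat with every successor in Z. Z1 = {q0, q3, q6}; fixed.
Sat(AG p) = {q0, q3, q6}
Sat(AX (AG p)) = {s : every successor in {q0, q3, q6}} = {q0, q3, q4, q6}
|Sat(AX (AG p))| = |{q0, q3, q4, q6}| = 4.

4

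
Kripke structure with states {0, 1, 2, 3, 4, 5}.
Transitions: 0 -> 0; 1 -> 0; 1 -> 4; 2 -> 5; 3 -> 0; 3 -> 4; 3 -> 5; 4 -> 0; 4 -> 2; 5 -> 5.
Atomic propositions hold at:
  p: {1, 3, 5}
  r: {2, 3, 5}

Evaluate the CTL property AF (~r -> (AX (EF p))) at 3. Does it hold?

Yes

Sat(~r) = {0, 1, 4}
EF p: least fixpoint, start Z0 = {1, 3, 5}, add states with some successor in Z. Z1 = {1, 2, 3, 5}; Z2 = {1, 2, 3, 4, 5}; fixed.
Sat(EF p) = {1, 2, 3, 4, 5}
Sat(AX (EF p)) = {s : every successor in {1, 2, 3, 4, 5}} = {2, 5}
Sat(~r -> (AX (EF p))) = {2, 3, 5}
AF (~r -> (AX (EF p))): least fixpoint, start Z0 = {2, 3, 5}, add states with every successor in Z. Already a fixed point.
Sat(AF (~r -> (AX (EF p)))) = {2, 3, 5}
3 ∈ Sat(AF (~r -> (AX (EF p)))) = {2, 3, 5}, so the formula holds at 3.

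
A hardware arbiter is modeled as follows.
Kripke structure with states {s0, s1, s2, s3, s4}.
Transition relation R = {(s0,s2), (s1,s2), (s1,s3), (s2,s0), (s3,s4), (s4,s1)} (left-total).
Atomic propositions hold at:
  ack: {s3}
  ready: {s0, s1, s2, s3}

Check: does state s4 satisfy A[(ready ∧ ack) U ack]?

No

Sat(ready ∧ ack) = {s3}
A[(ready ∧ ack) U ack]: least fixpoint, start Z0 = Sat(ack) = {s3}, add states in Sat(ready ∧ ack) with every successor in Z. Already a fixed point.
Sat(A[(ready ∧ ack) U ack]) = {s3}
s4 ∉ Sat(A[(ready ∧ ack) U ack]) = {s3}, so the formula does not hold at s4.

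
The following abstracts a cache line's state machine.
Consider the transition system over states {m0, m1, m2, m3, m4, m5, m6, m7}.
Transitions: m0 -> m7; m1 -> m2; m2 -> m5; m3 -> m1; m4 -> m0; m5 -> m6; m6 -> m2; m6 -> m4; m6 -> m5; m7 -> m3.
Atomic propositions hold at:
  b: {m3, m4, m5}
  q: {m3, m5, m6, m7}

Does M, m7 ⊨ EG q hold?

No

EG q: greatest fixpoint, start Z0 = {m3, m5, m6, m7}, keep only states in Sat with some successor in Z. Z1 = {m5, m6, m7}; Z2 = {m5, m6}; fixed.
Sat(EG q) = {m5, m6}
m7 ∉ Sat(EG q) = {m5, m6}, so the formula does not hold at m7.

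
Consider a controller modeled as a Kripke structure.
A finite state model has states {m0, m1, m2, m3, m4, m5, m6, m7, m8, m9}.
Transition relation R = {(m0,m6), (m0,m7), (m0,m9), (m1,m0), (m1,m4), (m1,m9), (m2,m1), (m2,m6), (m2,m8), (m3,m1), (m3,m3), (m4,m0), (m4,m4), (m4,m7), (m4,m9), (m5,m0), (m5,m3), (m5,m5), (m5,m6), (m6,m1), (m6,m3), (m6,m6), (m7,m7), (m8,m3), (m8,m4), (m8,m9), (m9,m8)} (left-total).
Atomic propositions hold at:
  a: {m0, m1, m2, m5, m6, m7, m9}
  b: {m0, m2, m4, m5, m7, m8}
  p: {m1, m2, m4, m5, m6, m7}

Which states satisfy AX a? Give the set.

{m0, m7}

Sat(AX a) = {s : every successor in {m0, m1, m2, m5, m6, m7, m9}} = {m0, m7}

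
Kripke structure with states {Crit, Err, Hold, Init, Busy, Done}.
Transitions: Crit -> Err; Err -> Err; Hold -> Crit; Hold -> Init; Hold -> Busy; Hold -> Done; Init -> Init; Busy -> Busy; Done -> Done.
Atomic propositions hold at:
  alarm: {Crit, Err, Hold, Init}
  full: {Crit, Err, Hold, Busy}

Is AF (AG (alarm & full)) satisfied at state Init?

Sat(alarm & full) = {Crit, Err, Hold}
AG (alarm & full): greatest fixpoint, start Z0 = {Crit, Err, Hold}, keep only states in Sat with every successor in Z. Z1 = {Crit, Err}; fixed.
Sat(AG (alarm & full)) = {Crit, Err}
AF (AG (alarm & full)): least fixpoint, start Z0 = {Crit, Err}, add states with every successor in Z. Already a fixed point.
Sat(AF (AG (alarm & full))) = {Crit, Err}
Init ∉ Sat(AF (AG (alarm & full))) = {Crit, Err}, so the formula does not hold at Init.

No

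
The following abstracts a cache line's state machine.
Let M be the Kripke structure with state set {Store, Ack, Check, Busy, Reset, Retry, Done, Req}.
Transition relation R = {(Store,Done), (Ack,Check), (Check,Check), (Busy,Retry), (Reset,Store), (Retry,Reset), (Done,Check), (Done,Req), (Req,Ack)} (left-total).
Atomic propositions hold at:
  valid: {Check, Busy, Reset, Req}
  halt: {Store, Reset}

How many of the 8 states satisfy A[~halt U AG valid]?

Sat(~halt) = {Ack, Check, Busy, Retry, Done, Req}
AG valid: greatest fixpoint, start Z0 = {Check, Busy, Reset, Req}, keep only states in Sat with every successor in Z. Z1 = {Check}; fixed.
Sat(AG valid) = {Check}
A[~halt U AG valid]: least fixpoint, start Z0 = Sat(AG valid) = {Check}, add states in Sat(~halt) with every successor in Z. Z1 = {Ack, Check}; Z2 = {Ack, Check, Req}; Z3 = {Ack, Check, Done, Req}; fixed.
Sat(A[~halt U AG valid]) = {Ack, Check, Done, Req}
|Sat(A[~halt U AG valid])| = |{Ack, Check, Done, Req}| = 4.

4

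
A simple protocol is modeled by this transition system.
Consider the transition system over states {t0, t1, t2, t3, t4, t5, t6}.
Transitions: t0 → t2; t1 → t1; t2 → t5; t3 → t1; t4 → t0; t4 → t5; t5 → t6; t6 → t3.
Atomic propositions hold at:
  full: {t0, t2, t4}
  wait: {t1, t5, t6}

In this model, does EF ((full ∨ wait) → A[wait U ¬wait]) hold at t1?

No

Sat(full ∨ wait) = {t0, t1, t2, t4, t5, t6}
Sat(¬wait) = {t0, t2, t3, t4}
A[wait U ¬wait]: least fixpoint, start Z0 = Sat(¬wait) = {t0, t2, t3, t4}, add states in Sat(wait) with every successor in Z. Z1 = {t0, t2, t3, t4, t6}; Z2 = {t0, t2, t3, t4, t5, t6}; fixed.
Sat(A[wait U ¬wait]) = {t0, t2, t3, t4, t5, t6}
Sat((full ∨ wait) → A[wait U ¬wait]) = {t0, t2, t3, t4, t5, t6}
EF ((full ∨ wait) → A[wait U ¬wait]): least fixpoint, start Z0 = {t0, t2, t3, t4, t5, t6}, add states with some successor in Z. Already a fixed point.
Sat(EF ((full ∨ wait) → A[wait U ¬wait])) = {t0, t2, t3, t4, t5, t6}
t1 ∉ Sat(EF ((full ∨ wait) → A[wait U ¬wait])) = {t0, t2, t3, t4, t5, t6}, so the formula does not hold at t1.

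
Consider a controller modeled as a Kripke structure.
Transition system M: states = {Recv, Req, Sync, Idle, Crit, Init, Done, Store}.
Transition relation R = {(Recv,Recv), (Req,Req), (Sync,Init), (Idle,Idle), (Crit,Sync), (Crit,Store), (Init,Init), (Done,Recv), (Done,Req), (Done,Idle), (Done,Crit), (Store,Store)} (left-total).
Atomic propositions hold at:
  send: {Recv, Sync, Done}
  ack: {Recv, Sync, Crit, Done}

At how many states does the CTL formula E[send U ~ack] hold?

6

Sat(~ack) = {Req, Idle, Init, Store}
E[send U ~ack]: least fixpoint, start Z0 = Sat(~ack) = {Req, Idle, Init, Store}, add states in Sat(send) with some successor in Z. Z1 = {Req, Sync, Idle, Init, Done, Store}; fixed.
Sat(E[send U ~ack]) = {Req, Sync, Idle, Init, Done, Store}
|Sat(E[send U ~ack])| = |{Req, Sync, Idle, Init, Done, Store}| = 6.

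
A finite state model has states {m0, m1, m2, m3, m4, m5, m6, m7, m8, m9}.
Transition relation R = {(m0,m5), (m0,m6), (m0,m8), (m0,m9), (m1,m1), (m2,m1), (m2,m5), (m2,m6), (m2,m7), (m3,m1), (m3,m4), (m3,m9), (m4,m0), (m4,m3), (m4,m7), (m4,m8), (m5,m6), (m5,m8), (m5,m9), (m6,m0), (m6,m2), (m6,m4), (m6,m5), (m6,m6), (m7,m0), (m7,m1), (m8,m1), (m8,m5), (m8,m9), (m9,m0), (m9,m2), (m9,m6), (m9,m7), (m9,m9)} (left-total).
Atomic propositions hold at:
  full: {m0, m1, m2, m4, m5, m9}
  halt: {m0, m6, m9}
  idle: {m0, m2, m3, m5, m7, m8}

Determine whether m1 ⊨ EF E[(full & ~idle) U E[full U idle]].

No

Sat(~idle) = {m1, m4, m6, m9}
Sat(full & ~idle) = {m1, m4, m9}
E[full U idle]: least fixpoint, start Z0 = Sat(idle) = {m0, m2, m3, m5, m7, m8}, add states in Sat(full) with some successor in Z. Z1 = {m0, m2, m3, m4, m5, m7, m8, m9}; fixed.
Sat(E[full U idle]) = {m0, m2, m3, m4, m5, m7, m8, m9}
E[(full & ~idle) U E[full U idle]]: least fixpoint, start Z0 = Sat(E[full U idle]) = {m0, m2, m3, m4, m5, m7, m8, m9}, add states in Sat(full & ~idle) with some successor in Z. Already a fixed point.
Sat(E[(full & ~idle) U E[full U idle]]) = {m0, m2, m3, m4, m5, m7, m8, m9}
EF E[(full & ~idle) U E[full U idle]]: least fixpoint, start Z0 = {m0, m2, m3, m4, m5, m7, m8, m9}, add states with some successor in Z. Z1 = {m0, m2, m3, m4, m5, m6, m7, m8, m9}; fixed.
Sat(EF E[(full & ~idle) U E[full U idle]]) = {m0, m2, m3, m4, m5, m6, m7, m8, m9}
m1 ∉ Sat(EF E[(full & ~idle) U E[full U idle]]) = {m0, m2, m3, m4, m5, m6, m7, m8, m9}, so the formula does not hold at m1.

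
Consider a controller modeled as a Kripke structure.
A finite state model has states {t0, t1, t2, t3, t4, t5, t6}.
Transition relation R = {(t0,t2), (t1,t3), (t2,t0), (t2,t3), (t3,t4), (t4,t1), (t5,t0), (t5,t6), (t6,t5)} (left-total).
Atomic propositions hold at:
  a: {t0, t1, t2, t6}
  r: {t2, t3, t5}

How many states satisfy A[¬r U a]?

5

Sat(¬r) = {t0, t1, t4, t6}
A[¬r U a]: least fixpoint, start Z0 = Sat(a) = {t0, t1, t2, t6}, add states in Sat(¬r) with every successor in Z. Z1 = {t0, t1, t2, t4, t6}; fixed.
Sat(A[¬r U a]) = {t0, t1, t2, t4, t6}
|Sat(A[¬r U a])| = |{t0, t1, t2, t4, t6}| = 5.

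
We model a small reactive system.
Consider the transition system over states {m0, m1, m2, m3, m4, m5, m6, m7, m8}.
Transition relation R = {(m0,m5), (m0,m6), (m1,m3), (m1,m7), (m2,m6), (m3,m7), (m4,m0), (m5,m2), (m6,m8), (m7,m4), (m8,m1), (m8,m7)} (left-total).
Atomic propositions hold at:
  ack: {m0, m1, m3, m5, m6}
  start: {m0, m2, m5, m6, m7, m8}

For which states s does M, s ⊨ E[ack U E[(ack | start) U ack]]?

Sat(ack | start) = {m0, m1, m2, m3, m5, m6, m7, m8}
E[(ack | start) U ack]: least fixpoint, start Z0 = Sat(ack) = {m0, m1, m3, m5, m6}, add states in Sat(ack | start) with some successor in Z. Z1 = {m0, m1, m2, m3, m5, m6, m8}; fixed.
Sat(E[(ack | start) U ack]) = {m0, m1, m2, m3, m5, m6, m8}
E[ack U E[(ack | start) U ack]]: least fixpoint, start Z0 = Sat(E[(ack | start) U ack]) = {m0, m1, m2, m3, m5, m6, m8}, add states in Sat(ack) with some successor in Z. Already a fixed point.
Sat(E[ack U E[(ack | start) U ack]]) = {m0, m1, m2, m3, m5, m6, m8}

{m0, m1, m2, m3, m5, m6, m8}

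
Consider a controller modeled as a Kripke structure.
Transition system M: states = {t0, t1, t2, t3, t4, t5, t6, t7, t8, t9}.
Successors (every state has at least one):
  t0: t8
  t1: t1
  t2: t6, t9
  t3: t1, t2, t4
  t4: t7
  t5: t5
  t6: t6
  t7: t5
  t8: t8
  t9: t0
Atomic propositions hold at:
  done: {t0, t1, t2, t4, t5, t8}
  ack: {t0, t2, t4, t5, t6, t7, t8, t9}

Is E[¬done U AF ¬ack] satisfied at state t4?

No

Sat(¬done) = {t3, t6, t7, t9}
Sat(¬ack) = {t1, t3}
AF ¬ack: least fixpoint, start Z0 = {t1, t3}, add states with every successor in Z. Already a fixed point.
Sat(AF ¬ack) = {t1, t3}
E[¬done U AF ¬ack]: least fixpoint, start Z0 = Sat(AF ¬ack) = {t1, t3}, add states in Sat(¬done) with some successor in Z. Already a fixed point.
Sat(E[¬done U AF ¬ack]) = {t1, t3}
t4 ∉ Sat(E[¬done U AF ¬ack]) = {t1, t3}, so the formula does not hold at t4.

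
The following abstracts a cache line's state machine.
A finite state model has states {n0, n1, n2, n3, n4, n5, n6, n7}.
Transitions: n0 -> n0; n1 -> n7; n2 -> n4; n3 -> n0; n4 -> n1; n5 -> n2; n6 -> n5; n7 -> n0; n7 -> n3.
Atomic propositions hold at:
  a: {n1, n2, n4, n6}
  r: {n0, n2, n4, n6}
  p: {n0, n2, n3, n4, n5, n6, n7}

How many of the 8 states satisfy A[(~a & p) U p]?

Sat(~a) = {n0, n3, n5, n7}
Sat(~a & p) = {n0, n3, n5, n7}
A[(~a & p) U p]: least fixpoint, start Z0 = Sat(p) = {n0, n2, n3, n4, n5, n6, n7}, add states in Sat(~a & p) with every successor in Z. Already a fixed point.
Sat(A[(~a & p) U p]) = {n0, n2, n3, n4, n5, n6, n7}
|Sat(A[(~a & p) U p])| = |{n0, n2, n3, n4, n5, n6, n7}| = 7.

7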